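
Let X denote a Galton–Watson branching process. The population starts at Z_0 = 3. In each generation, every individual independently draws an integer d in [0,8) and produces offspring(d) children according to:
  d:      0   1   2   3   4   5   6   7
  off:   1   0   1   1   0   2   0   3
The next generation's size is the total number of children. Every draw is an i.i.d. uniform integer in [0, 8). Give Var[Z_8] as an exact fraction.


24

Outcome values over d=0..7: [1, 0, 1, 1, 0, 2, 0, 3]
Σy = 8, Σy² = 16, M = 8
μ = 8/8 = 1,  σ² = 16/8 − (1)² = 1
V_0 = 0, E_0 = 3
V_1 = 1·E_0 + (1)²·V_0 = 3;  E_1 = 3
V_2 = 1·E_1 + (1)²·V_1 = 6;  E_2 = 3
V_3 = 1·E_2 + (1)²·V_2 = 9;  E_3 = 3
V_4 = 1·E_3 + (1)²·V_3 = 12;  E_4 = 3
V_5 = 1·E_4 + (1)²·V_4 = 15;  E_5 = 3
V_6 = 1·E_5 + (1)²·V_5 = 18;  E_6 = 3
V_7 = 1·E_6 + (1)²·V_6 = 21;  E_7 = 3
V_8 = 1·E_7 + (1)²·V_7 = 24;  E_8 = 3


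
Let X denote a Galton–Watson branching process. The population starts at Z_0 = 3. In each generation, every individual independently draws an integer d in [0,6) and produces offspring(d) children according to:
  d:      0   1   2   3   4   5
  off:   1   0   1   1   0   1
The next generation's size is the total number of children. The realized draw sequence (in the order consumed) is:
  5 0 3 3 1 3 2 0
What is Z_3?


gen 0: Z_0=3, draws=[5, 0, 3], offspring=[1, 1, 1], Z_1=3
gen 1: Z_1=3, draws=[3, 1, 3], offspring=[1, 0, 1], Z_2=2
gen 2: Z_2=2, draws=[2, 0], offspring=[1, 1], Z_3=2

2


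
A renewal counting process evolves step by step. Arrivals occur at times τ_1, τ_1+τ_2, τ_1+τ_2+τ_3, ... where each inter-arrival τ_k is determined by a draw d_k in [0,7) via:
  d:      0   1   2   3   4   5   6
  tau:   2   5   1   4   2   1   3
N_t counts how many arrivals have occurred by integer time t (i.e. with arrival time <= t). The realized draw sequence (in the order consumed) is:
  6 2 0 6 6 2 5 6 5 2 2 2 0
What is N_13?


6

draw d_1=6: τ_1=3, arrival time A_1=3
draw d_2=2: τ_2=1, arrival time A_2=4
draw d_3=0: τ_3=2, arrival time A_3=6
draw d_4=6: τ_4=3, arrival time A_4=9
draw d_5=6: τ_5=3, arrival time A_5=12
draw d_6=2: τ_6=1, arrival time A_6=13
draw d_7=5: τ_7=1, arrival time A_7=14
draw d_8=6: τ_8=3, arrival time A_8=17
draw d_9=5: τ_9=1, arrival time A_9=18
draw d_10=2: τ_10=1, arrival time A_10=19
draw d_11=2: τ_11=1, arrival time A_11=20
draw d_12=2: τ_12=1, arrival time A_12=21
draw d_13=0: τ_13=2, arrival time A_13=23
N_t over t=0..13: 0:0 1:0 2:0 3:1 4:2 5:2 6:3 7:3 8:3 9:4 10:4 11:4 12:5 13:6


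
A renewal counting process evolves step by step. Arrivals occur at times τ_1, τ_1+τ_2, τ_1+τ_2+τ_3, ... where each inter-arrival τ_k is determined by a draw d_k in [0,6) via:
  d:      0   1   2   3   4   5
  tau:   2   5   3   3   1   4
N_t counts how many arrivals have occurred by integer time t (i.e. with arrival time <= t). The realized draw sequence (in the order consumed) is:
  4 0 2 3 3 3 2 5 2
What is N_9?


draw d_1=4: τ_1=1, arrival time A_1=1
draw d_2=0: τ_2=2, arrival time A_2=3
draw d_3=2: τ_3=3, arrival time A_3=6
draw d_4=3: τ_4=3, arrival time A_4=9
draw d_5=3: τ_5=3, arrival time A_5=12
draw d_6=3: τ_6=3, arrival time A_6=15
draw d_7=2: τ_7=3, arrival time A_7=18
draw d_8=5: τ_8=4, arrival time A_8=22
draw d_9=2: τ_9=3, arrival time A_9=25
N_t over t=0..9: 0:0 1:1 2:1 3:2 4:2 5:2 6:3 7:3 8:3 9:4

4


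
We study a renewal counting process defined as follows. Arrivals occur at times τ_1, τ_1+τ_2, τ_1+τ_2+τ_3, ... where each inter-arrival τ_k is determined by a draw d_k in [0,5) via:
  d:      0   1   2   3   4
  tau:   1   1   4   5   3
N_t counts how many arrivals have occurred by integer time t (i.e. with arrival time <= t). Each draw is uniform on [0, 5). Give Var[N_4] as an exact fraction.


310964/390625

Inter-arrival values over d=0..4: [1, 1, 4, 5, 3]
Each d has probability 1/5, so the pmf of τ is: f(1) = 2/5, f(3) = 1/5, f(4) = 1/5, f(5) = 1/5
Let p_n(j) = P(N_n = j), with p_0 = [1]. Condition on τ_1: p_n(0) = P(τ > n), and for j >= 1, p_n(j) = Σ_{k<=n} f(k)·p_{n−k}(j−1)
p_1 = [3/5, 2/5]  (j = 0..1)
p_2 = [3/5, 6/25, 4/25]  (j = 0..2)
p_3 = [2/5, 11/25, 12/125, 8/125]  (j = 0..3)
p_4 = [1/5, 12/25, 32/125, 24/625, 16/625]  (j = 0..4)
E[N_4] = Σ j·p_4(j) = 756/625;  E[N_4²] = Σ j²·p_4(j) = 1412/625
Var[N_4] = 1412/625 − (756/625)² = 310964/390625


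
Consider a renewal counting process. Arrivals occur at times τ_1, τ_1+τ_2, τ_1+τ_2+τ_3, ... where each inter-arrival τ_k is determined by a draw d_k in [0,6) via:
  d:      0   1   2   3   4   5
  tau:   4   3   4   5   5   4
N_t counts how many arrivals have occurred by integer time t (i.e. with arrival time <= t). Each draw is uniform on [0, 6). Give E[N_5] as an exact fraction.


1

Inter-arrival values over d=0..5: [4, 3, 4, 5, 5, 4]
Each d has probability 1/6, so the pmf of τ is: f(3) = 1/6, f(4) = 1/2, f(5) = 1/3
Renewal equation for m(n) = E[N_n]: condition on τ_1 = k (if k <= n, one arrival plus a fresh copy on the remaining n−k steps): m(n) = F(n) + Σ_{k<=n} f(k)·m(n−k), where F(n) = P(τ <= n) and m(0) = 0
m(1) = F(1) = 0
m(2) = F(2) = 0
m(3) = F(3) = 1/6
m(4) = F(4) = 2/3
m(5) = F(5) = 1
E[N_5] = m(5) = 1


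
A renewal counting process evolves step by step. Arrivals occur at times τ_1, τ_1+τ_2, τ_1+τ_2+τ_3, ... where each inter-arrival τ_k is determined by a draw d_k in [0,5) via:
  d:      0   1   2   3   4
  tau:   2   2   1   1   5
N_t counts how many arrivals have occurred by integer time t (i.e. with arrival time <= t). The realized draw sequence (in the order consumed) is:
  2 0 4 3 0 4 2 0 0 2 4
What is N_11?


5

draw d_1=2: τ_1=1, arrival time A_1=1
draw d_2=0: τ_2=2, arrival time A_2=3
draw d_3=4: τ_3=5, arrival time A_3=8
draw d_4=3: τ_4=1, arrival time A_4=9
draw d_5=0: τ_5=2, arrival time A_5=11
draw d_6=4: τ_6=5, arrival time A_6=16
draw d_7=2: τ_7=1, arrival time A_7=17
draw d_8=0: τ_8=2, arrival time A_8=19
draw d_9=0: τ_9=2, arrival time A_9=21
draw d_10=2: τ_10=1, arrival time A_10=22
draw d_11=4: τ_11=5, arrival time A_11=27
N_t over t=0..11: 0:0 1:1 2:1 3:2 4:2 5:2 6:2 7:2 8:3 9:4 10:4 11:5


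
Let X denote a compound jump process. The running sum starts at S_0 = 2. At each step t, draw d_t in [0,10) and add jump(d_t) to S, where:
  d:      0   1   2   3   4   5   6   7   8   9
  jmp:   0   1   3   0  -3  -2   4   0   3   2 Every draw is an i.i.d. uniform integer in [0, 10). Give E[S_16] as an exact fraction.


74/5

Outcome values over d=0..9: [0, 1, 3, 0, -3, -2, 4, 0, 3, 2]
Σy = 8, Σy² = 52, M = 10
μ = 8/10 = 4/5,  σ² = 52/10 − (4/5)² = 114/25
E[S_16] = 2 + 16·(4/5) = 74/5


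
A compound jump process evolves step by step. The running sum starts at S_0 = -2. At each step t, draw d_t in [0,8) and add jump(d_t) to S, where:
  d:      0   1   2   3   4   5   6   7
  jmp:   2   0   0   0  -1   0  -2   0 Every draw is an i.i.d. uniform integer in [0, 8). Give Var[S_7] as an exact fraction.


497/64

Outcome values over d=0..7: [2, 0, 0, 0, -1, 0, -2, 0]
Σy = -1, Σy² = 9, M = 8
μ = -1/8 = -1/8,  σ² = 9/8 − (-1/8)² = 71/64
Independent increments: Var[S_7] = 7·σ² = 7·(71/64) = 497/64


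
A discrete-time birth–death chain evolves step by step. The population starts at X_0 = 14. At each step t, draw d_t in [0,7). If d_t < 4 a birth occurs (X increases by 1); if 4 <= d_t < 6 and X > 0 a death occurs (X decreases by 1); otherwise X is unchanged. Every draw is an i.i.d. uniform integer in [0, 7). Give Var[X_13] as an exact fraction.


494/49

X can drop by at most 1 per step and X_0 = 14 > T = 13, so X_t >= 14 − t >= 1 > 0 for every t <= 13: the floor at 0 (the 'and X > 0' condition) never binds. Hence X_13 = X_0 + Σ_{t<13} Y_t with i.i.d. increments Y_t = y(d_t) ∈ {+1, −1, 0}.
Outcome values over d=0..6: [1, 1, 1, 1, -1, -1, 0]
Σy = 2, Σy² = 6, M = 7
μ = 2/7 = 2/7,  σ² = 6/7 − (2/7)² = 38/49
Independent increments: Var[X_13] = 13·σ² = 13·(38/49) = 494/49


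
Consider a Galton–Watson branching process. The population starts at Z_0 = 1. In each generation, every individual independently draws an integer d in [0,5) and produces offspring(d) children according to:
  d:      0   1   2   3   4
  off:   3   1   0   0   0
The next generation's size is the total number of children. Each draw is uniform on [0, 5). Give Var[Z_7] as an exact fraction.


8598298624/6103515625

Outcome values over d=0..4: [3, 1, 0, 0, 0]
Σy = 4, Σy² = 10, M = 5
μ = 4/5 = 4/5,  σ² = 10/5 − (4/5)² = 34/25
V_0 = 0, E_0 = 1
V_1 = 34/25·E_0 + (4/5)²·V_0 = 34/25;  E_1 = 4/5
V_2 = 34/25·E_1 + (4/5)²·V_1 = 1224/625;  E_2 = 16/25
V_3 = 34/25·E_2 + (4/5)²·V_2 = 33184/15625;  E_3 = 64/125
V_4 = 34/25·E_3 + (4/5)²·V_3 = 802944/390625;  E_4 = 256/625
V_5 = 34/25·E_4 + (4/5)²·V_4 = 18287104/9765625;  E_5 = 1024/3125
V_6 = 34/25·E_5 + (4/5)²·V_5 = 401393664/244140625;  E_6 = 4096/15625
V_7 = 34/25·E_6 + (4/5)²·V_6 = 8598298624/6103515625;  E_7 = 16384/78125


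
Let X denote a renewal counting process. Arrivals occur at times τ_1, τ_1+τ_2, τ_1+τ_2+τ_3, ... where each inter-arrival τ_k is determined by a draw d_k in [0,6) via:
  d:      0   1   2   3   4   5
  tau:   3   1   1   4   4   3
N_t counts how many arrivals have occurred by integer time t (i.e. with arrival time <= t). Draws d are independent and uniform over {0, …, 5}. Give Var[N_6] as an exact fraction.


Inter-arrival values over d=0..5: [3, 1, 1, 4, 4, 3]
Each d has probability 1/6, so the pmf of τ is: f(1) = 1/3, f(3) = 1/3, f(4) = 1/3
Let p_n(j) = P(N_n = j), with p_0 = [1]. Condition on τ_1: p_n(0) = P(τ > n), and for j >= 1, p_n(j) = Σ_{k<=n} f(k)·p_{n−k}(j−1)
p_1 = [2/3, 1/3]  (j = 0..1)
p_2 = [2/3, 2/9, 1/9]  (j = 0..2)
p_3 = [1/3, 5/9, 2/27, 1/27]  (j = 0..3)
p_4 = [0, 2/3, 8/27, 2/81, 1/81]  (j = 0..4)
p_5 = [0, 4/9, 11/27, 11/81, 2/243, 1/243]  (j = 0..5)
p_6 = [0, 1/3, 11/27, 16/81, 14/243, 2/729, 1/729]  (j = 0..6)
E[N_6] = Σ j·p_6(j) = 1453/729;  E[N_6²] = Σ j²·p_6(j) = 3485/729
Var[N_6] = 3485/729 − (1453/729)² = 429356/531441

429356/531441


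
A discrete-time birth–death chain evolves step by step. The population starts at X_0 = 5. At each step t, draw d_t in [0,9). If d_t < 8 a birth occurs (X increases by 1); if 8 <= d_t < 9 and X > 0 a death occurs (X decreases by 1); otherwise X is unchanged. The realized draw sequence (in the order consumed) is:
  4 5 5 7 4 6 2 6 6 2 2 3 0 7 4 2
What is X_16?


21

t=0: X=5, d=4 → birth, X_1=6
t=1: X=6, d=5 → birth, X_2=7
t=2: X=7, d=5 → birth, X_3=8
t=3: X=8, d=7 → birth, X_4=9
t=4: X=9, d=4 → birth, X_5=10
t=5: X=10, d=6 → birth, X_6=11
t=6: X=11, d=2 → birth, X_7=12
t=7: X=12, d=6 → birth, X_8=13
t=8: X=13, d=6 → birth, X_9=14
t=9: X=14, d=2 → birth, X_10=15
t=10: X=15, d=2 → birth, X_11=16
t=11: X=16, d=3 → birth, X_12=17
t=12: X=17, d=0 → birth, X_13=18
t=13: X=18, d=7 → birth, X_14=19
t=14: X=19, d=4 → birth, X_15=20
t=15: X=20, d=2 → birth, X_16=21


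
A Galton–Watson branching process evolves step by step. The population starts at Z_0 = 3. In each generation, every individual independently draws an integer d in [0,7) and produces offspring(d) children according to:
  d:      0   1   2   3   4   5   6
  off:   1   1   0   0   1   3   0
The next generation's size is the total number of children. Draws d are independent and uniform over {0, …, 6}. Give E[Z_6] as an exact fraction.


Outcome values over d=0..6: [1, 1, 0, 0, 1, 3, 0]
Σy = 6, Σy² = 12, M = 7
μ = 6/7 = 6/7,  σ² = 12/7 − (6/7)² = 48/49
E[Z_0] = 3
E[Z_1] = 6/7·E[Z_0] = 18/7
E[Z_2] = 6/7·E[Z_1] = 108/49
E[Z_3] = 6/7·E[Z_2] = 648/343
E[Z_4] = 6/7·E[Z_3] = 3888/2401
E[Z_5] = 6/7·E[Z_4] = 23328/16807
E[Z_6] = 6/7·E[Z_5] = 139968/117649

139968/117649


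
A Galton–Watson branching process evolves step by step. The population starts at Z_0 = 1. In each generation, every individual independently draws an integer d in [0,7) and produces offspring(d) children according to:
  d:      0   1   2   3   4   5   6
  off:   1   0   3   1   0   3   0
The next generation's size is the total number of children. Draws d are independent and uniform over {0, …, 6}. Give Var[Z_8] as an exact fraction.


Outcome values over d=0..6: [1, 0, 3, 1, 0, 3, 0]
Σy = 8, Σy² = 20, M = 7
μ = 8/7 = 8/7,  σ² = 20/7 − (8/7)² = 76/49
V_0 = 0, E_0 = 1
V_1 = 76/49·E_0 + (8/7)²·V_0 = 76/49;  E_1 = 8/7
V_2 = 76/49·E_1 + (8/7)²·V_1 = 9120/2401;  E_2 = 64/49
V_3 = 76/49·E_2 + (8/7)²·V_2 = 822016/117649;  E_3 = 512/343
V_4 = 76/49·E_3 + (8/7)²·V_3 = 65955840/5764801;  E_4 = 4096/2401
V_5 = 76/49·E_4 + (8/7)²·V_4 = 4968595456/282475249;  E_5 = 32768/16807
V_6 = 76/49·E_5 + (8/7)²·V_5 = 359845724160/13841287201;  E_6 = 262144/117649
V_7 = 76/49·E_6 + (8/7)²·V_6 = 25374040784896/678223072849;  E_7 = 2097152/823543
V_8 = 76/49·E_7 + (8/7)²·V_7 = 1755197818798080/33232930569601;  E_8 = 16777216/5764801

1755197818798080/33232930569601


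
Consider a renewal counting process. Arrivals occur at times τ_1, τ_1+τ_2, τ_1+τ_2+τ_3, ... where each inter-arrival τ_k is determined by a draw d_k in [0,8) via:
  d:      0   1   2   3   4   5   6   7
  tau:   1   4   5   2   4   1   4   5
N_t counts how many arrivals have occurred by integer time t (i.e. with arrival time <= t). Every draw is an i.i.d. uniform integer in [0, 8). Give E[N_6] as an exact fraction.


6927/4096

Inter-arrival values over d=0..7: [1, 4, 5, 2, 4, 1, 4, 5]
Each d has probability 1/8, so the pmf of τ is: f(1) = 1/4, f(2) = 1/8, f(4) = 3/8, f(5) = 1/4
Renewal equation for m(n) = E[N_n]: condition on τ_1 = k (if k <= n, one arrival plus a fresh copy on the remaining n−k steps): m(n) = F(n) + Σ_{k<=n} f(k)·m(n−k), where F(n) = P(τ <= n) and m(0) = 0
m(1) = F(1) = 1/4
m(2) = F(2) + f(1)·m(1) = 3/8 + 1/4·1/4 = 7/16
m(3) = F(3) + f(1)·m(2) + f(2)·m(1) = 3/8 + 1/4·7/16 + 1/8·1/4 = 33/64
m(4) = F(4) + f(1)·m(3) + f(2)·m(2) = 3/4 + 1/4·33/64 + 1/8·7/16 = 239/256
m(5) = F(5) + f(1)·m(4) + f(2)·m(3) + f(4)·m(1) = 1 + 1/4·239/256 + 1/8·33/64 + 3/8·1/4 = 1425/1024
m(6) = F(6) + f(1)·m(5) + f(2)·m(4) + f(4)·m(2) + f(5)·m(1) = 1 + 1/4·1425/1024 + 1/8·239/256 + 3/8·7/16 + 1/4·1/4 = 6927/4096
E[N_6] = m(6) = 6927/4096


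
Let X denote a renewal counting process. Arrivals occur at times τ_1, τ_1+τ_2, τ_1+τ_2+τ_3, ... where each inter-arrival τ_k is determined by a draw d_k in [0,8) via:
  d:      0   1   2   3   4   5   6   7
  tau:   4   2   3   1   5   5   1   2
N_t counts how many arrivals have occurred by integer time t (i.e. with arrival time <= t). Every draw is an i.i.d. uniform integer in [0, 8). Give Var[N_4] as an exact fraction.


Inter-arrival values over d=0..7: [4, 2, 3, 1, 5, 5, 1, 2]
Each d has probability 1/8, so the pmf of τ is: f(1) = 1/4, f(2) = 1/4, f(3) = 1/8, f(4) = 1/8, f(5) = 1/4
Let p_n(j) = P(N_n = j), with p_0 = [1]. Condition on τ_1: p_n(0) = P(τ > n), and for j >= 1, p_n(j) = Σ_{k<=n} f(k)·p_{n−k}(j−1)
p_1 = [3/4, 1/4]  (j = 0..1)
p_2 = [1/2, 7/16, 1/16]  (j = 0..2)
p_3 = [3/8, 7/16, 11/64, 1/64]  (j = 0..3)
p_4 = [1/4, 7/16, 1/4, 15/256, 1/256]  (j = 0..4)
E[N_4] = Σ j·p_4(j) = 289/256;  E[N_4²] = Σ j²·p_4(j) = 519/256
Var[N_4] = 519/256 − (289/256)² = 49343/65536

49343/65536


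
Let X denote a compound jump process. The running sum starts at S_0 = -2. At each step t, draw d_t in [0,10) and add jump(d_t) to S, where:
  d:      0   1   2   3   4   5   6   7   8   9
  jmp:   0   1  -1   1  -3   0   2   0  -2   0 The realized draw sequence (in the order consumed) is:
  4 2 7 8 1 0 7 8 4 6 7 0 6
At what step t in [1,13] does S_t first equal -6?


t=0: S=-2, d=4, jump=-3, S_1=-5
t=1: S=-5, d=2, jump=-1, S_2=-6
t=2: S=-6, d=7, jump=0, S_3=-6
t=3: S=-6, d=8, jump=-2, S_4=-8
t=4: S=-8, d=1, jump=1, S_5=-7
t=5: S=-7, d=0, jump=0, S_6=-7
t=6: S=-7, d=7, jump=0, S_7=-7
t=7: S=-7, d=8, jump=-2, S_8=-9
t=8: S=-9, d=4, jump=-3, S_9=-12
t=9: S=-12, d=6, jump=2, S_10=-10
t=10: S=-10, d=7, jump=0, S_11=-10
t=11: S=-10, d=0, jump=0, S_12=-10
t=12: S=-10, d=6, jump=2, S_13=-8

2


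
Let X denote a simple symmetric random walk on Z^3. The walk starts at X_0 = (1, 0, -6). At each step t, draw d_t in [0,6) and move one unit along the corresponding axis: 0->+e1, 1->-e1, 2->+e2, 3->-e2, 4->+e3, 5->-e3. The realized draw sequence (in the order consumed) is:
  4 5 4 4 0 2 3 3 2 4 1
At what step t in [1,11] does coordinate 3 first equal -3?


10

t=0: X=(1, 0, -6), d=4 → +e3, X_1=(1, 0, -5)
t=1: X=(1, 0, -5), d=5 → -e3, X_2=(1, 0, -6)
t=2: X=(1, 0, -6), d=4 → +e3, X_3=(1, 0, -5)
t=3: X=(1, 0, -5), d=4 → +e3, X_4=(1, 0, -4)
t=4: X=(1, 0, -4), d=0 → +e1, X_5=(2, 0, -4)
t=5: X=(2, 0, -4), d=2 → +e2, X_6=(2, 1, -4)
t=6: X=(2, 1, -4), d=3 → -e2, X_7=(2, 0, -4)
t=7: X=(2, 0, -4), d=3 → -e2, X_8=(2, -1, -4)
t=8: X=(2, -1, -4), d=2 → +e2, X_9=(2, 0, -4)
t=9: X=(2, 0, -4), d=4 → +e3, X_10=(2, 0, -3)
t=10: X=(2, 0, -3), d=1 → -e1, X_11=(1, 0, -3)


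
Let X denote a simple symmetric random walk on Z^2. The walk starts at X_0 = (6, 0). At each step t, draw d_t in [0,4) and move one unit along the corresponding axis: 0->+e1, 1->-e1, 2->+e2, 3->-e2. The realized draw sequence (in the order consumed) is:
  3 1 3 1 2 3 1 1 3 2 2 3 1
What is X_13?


(1, -2)

t=0: X=(6, 0), d=3 → -e2, X_1=(6, -1)
t=1: X=(6, -1), d=1 → -e1, X_2=(5, -1)
t=2: X=(5, -1), d=3 → -e2, X_3=(5, -2)
t=3: X=(5, -2), d=1 → -e1, X_4=(4, -2)
t=4: X=(4, -2), d=2 → +e2, X_5=(4, -1)
t=5: X=(4, -1), d=3 → -e2, X_6=(4, -2)
t=6: X=(4, -2), d=1 → -e1, X_7=(3, -2)
t=7: X=(3, -2), d=1 → -e1, X_8=(2, -2)
t=8: X=(2, -2), d=3 → -e2, X_9=(2, -3)
t=9: X=(2, -3), d=2 → +e2, X_10=(2, -2)
t=10: X=(2, -2), d=2 → +e2, X_11=(2, -1)
t=11: X=(2, -1), d=3 → -e2, X_12=(2, -2)
t=12: X=(2, -2), d=1 → -e1, X_13=(1, -2)


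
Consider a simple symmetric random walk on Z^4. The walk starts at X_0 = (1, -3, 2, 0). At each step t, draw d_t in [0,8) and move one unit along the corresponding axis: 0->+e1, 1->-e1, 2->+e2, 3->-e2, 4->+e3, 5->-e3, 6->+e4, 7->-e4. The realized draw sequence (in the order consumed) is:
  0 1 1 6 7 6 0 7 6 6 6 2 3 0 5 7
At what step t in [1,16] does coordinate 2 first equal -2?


12

t=0: X=(1, -3, 2, 0), d=0 → +e1, X_1=(2, -3, 2, 0)
t=1: X=(2, -3, 2, 0), d=1 → -e1, X_2=(1, -3, 2, 0)
t=2: X=(1, -3, 2, 0), d=1 → -e1, X_3=(0, -3, 2, 0)
t=3: X=(0, -3, 2, 0), d=6 → +e4, X_4=(0, -3, 2, 1)
t=4: X=(0, -3, 2, 1), d=7 → -e4, X_5=(0, -3, 2, 0)
t=5: X=(0, -3, 2, 0), d=6 → +e4, X_6=(0, -3, 2, 1)
t=6: X=(0, -3, 2, 1), d=0 → +e1, X_7=(1, -3, 2, 1)
t=7: X=(1, -3, 2, 1), d=7 → -e4, X_8=(1, -3, 2, 0)
t=8: X=(1, -3, 2, 0), d=6 → +e4, X_9=(1, -3, 2, 1)
t=9: X=(1, -3, 2, 1), d=6 → +e4, X_10=(1, -3, 2, 2)
t=10: X=(1, -3, 2, 2), d=6 → +e4, X_11=(1, -3, 2, 3)
t=11: X=(1, -3, 2, 3), d=2 → +e2, X_12=(1, -2, 2, 3)
t=12: X=(1, -2, 2, 3), d=3 → -e2, X_13=(1, -3, 2, 3)
t=13: X=(1, -3, 2, 3), d=0 → +e1, X_14=(2, -3, 2, 3)
t=14: X=(2, -3, 2, 3), d=5 → -e3, X_15=(2, -3, 1, 3)
t=15: X=(2, -3, 1, 3), d=7 → -e4, X_16=(2, -3, 1, 2)


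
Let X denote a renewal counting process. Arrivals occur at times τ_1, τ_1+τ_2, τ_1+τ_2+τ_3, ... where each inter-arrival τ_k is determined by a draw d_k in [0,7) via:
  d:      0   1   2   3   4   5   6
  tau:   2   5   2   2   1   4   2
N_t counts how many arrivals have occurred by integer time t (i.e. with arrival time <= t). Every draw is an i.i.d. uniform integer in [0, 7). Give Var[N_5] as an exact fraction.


Inter-arrival values over d=0..6: [2, 5, 2, 2, 1, 4, 2]
Each d has probability 1/7, so the pmf of τ is: f(1) = 1/7, f(2) = 4/7, f(4) = 1/7, f(5) = 1/7
Let p_n(j) = P(N_n = j), with p_0 = [1]. Condition on τ_1: p_n(0) = P(τ > n), and for j >= 1, p_n(j) = Σ_{k<=n} f(k)·p_{n−k}(j−1)
p_1 = [6/7, 1/7]  (j = 0..1)
p_2 = [2/7, 34/49, 1/49]  (j = 0..2)
p_3 = [2/7, 26/49, 62/343, 1/343]  (j = 0..3)
p_4 = [1/7, 17/49, 162/343, 90/2401, 1/2401]  (j = 0..4)
p_5 = [0, 22/49, 128/343, 410/2401, 118/16807, 1/16807]  (j = 0..5)
E[N_5] = Σ j·p_5(j) = 29177/16807;  E[N_5²] = Σ j²·p_5(j) = 60377/16807
Var[N_5] = 60377/16807 − (29177/16807)² = 163458910/282475249

163458910/282475249


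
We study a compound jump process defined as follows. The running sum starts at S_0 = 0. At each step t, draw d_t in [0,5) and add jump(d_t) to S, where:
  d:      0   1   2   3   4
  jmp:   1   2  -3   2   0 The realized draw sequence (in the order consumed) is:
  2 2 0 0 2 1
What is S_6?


t=0: S=0, d=2, jump=-3, S_1=-3
t=1: S=-3, d=2, jump=-3, S_2=-6
t=2: S=-6, d=0, jump=1, S_3=-5
t=3: S=-5, d=0, jump=1, S_4=-4
t=4: S=-4, d=2, jump=-3, S_5=-7
t=5: S=-7, d=1, jump=2, S_6=-5

-5


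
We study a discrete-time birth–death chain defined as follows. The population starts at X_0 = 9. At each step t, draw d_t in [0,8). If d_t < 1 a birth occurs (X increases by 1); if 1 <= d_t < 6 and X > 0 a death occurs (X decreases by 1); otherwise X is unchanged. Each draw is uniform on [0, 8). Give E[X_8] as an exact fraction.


X can drop by at most 1 per step and X_0 = 9 > T = 8, so X_t >= 9 − t >= 1 > 0 for every t <= 8: the floor at 0 (the 'and X > 0' condition) never binds. Hence X_8 = X_0 + Σ_{t<8} Y_t with i.i.d. increments Y_t = y(d_t) ∈ {+1, −1, 0}.
Outcome values over d=0..7: [1, -1, -1, -1, -1, -1, 0, 0]
Σy = -4, Σy² = 6, M = 8
μ = -4/8 = -1/2,  σ² = 6/8 − (-1/2)² = 1/2
E[X_8] = 9 + 8·(-1/2) = 5

5


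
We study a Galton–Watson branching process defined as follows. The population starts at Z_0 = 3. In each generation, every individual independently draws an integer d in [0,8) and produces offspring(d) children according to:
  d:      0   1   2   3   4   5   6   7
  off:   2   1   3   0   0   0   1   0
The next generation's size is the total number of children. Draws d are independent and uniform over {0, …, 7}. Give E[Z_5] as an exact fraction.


Outcome values over d=0..7: [2, 1, 3, 0, 0, 0, 1, 0]
Σy = 7, Σy² = 15, M = 8
μ = 7/8 = 7/8,  σ² = 15/8 − (7/8)² = 71/64
E[Z_0] = 3
E[Z_1] = 7/8·E[Z_0] = 21/8
E[Z_2] = 7/8·E[Z_1] = 147/64
E[Z_3] = 7/8·E[Z_2] = 1029/512
E[Z_4] = 7/8·E[Z_3] = 7203/4096
E[Z_5] = 7/8·E[Z_4] = 50421/32768

50421/32768


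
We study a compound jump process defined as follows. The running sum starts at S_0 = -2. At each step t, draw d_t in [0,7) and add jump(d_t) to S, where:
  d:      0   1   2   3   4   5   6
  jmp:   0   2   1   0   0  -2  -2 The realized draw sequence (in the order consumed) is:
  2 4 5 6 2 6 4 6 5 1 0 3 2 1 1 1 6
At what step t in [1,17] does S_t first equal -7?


t=0: S=-2, d=2, jump=1, S_1=-1
t=1: S=-1, d=4, jump=0, S_2=-1
t=2: S=-1, d=5, jump=-2, S_3=-3
t=3: S=-3, d=6, jump=-2, S_4=-5
t=4: S=-5, d=2, jump=1, S_5=-4
t=5: S=-4, d=6, jump=-2, S_6=-6
t=6: S=-6, d=4, jump=0, S_7=-6
t=7: S=-6, d=6, jump=-2, S_8=-8
t=8: S=-8, d=5, jump=-2, S_9=-10
t=9: S=-10, d=1, jump=2, S_10=-8
t=10: S=-8, d=0, jump=0, S_11=-8
t=11: S=-8, d=3, jump=0, S_12=-8
t=12: S=-8, d=2, jump=1, S_13=-7
t=13: S=-7, d=1, jump=2, S_14=-5
t=14: S=-5, d=1, jump=2, S_15=-3
t=15: S=-3, d=1, jump=2, S_16=-1
t=16: S=-1, d=6, jump=-2, S_17=-3

13


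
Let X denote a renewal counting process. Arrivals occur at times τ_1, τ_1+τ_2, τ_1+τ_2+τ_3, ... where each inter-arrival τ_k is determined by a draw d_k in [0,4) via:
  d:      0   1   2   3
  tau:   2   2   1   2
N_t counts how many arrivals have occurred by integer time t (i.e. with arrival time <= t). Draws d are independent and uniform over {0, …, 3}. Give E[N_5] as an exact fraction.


Inter-arrival values over d=0..3: [2, 2, 1, 2]
Each d has probability 1/4, so the pmf of τ is: f(1) = 1/4, f(2) = 3/4
Renewal equation for m(n) = E[N_n]: condition on τ_1 = k (if k <= n, one arrival plus a fresh copy on the remaining n−k steps): m(n) = F(n) + Σ_{k<=n} f(k)·m(n−k), where F(n) = P(τ <= n) and m(0) = 0
m(1) = F(1) = 1/4
m(2) = F(2) + f(1)·m(1) = 1 + 1/4·1/4 = 17/16
m(3) = F(3) + f(1)·m(2) + f(2)·m(1) = 1 + 1/4·17/16 + 3/4·1/4 = 93/64
m(4) = F(4) + f(1)·m(3) + f(2)·m(2) = 1 + 1/4·93/64 + 3/4·17/16 = 553/256
m(5) = F(5) + f(1)·m(4) + f(2)·m(3) = 1 + 1/4·553/256 + 3/4·93/64 = 2693/1024
E[N_5] = m(5) = 2693/1024

2693/1024


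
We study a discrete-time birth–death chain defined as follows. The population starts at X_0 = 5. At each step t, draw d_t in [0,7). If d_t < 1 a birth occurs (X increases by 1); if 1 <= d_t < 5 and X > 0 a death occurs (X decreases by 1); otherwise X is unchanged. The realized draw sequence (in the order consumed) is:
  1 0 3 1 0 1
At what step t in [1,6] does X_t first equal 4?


1

t=0: X=5, d=1 → death, X_1=4
t=1: X=4, d=0 → birth, X_2=5
t=2: X=5, d=3 → death, X_3=4
t=3: X=4, d=1 → death, X_4=3
t=4: X=3, d=0 → birth, X_5=4
t=5: X=4, d=1 → death, X_6=3


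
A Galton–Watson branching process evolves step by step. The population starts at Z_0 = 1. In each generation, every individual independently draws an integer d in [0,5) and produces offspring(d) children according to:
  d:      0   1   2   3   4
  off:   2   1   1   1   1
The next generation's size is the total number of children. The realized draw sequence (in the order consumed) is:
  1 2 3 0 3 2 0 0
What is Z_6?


gen 0: Z_0=1, draws=[1], offspring=[1], Z_1=1
gen 1: Z_1=1, draws=[2], offspring=[1], Z_2=1
gen 2: Z_2=1, draws=[3], offspring=[1], Z_3=1
gen 3: Z_3=1, draws=[0], offspring=[2], Z_4=2
gen 4: Z_4=2, draws=[3, 2], offspring=[1, 1], Z_5=2
gen 5: Z_5=2, draws=[0, 0], offspring=[2, 2], Z_6=4

4


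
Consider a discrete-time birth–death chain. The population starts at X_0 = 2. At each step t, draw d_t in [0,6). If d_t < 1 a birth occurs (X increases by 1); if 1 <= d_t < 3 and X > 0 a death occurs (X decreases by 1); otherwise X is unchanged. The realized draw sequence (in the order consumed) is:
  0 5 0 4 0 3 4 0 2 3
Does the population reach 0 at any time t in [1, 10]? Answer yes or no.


no

t=0: X=2, d=0 → birth, X_1=3
t=1: X=3, d=5 → hold, X_2=3
t=2: X=3, d=0 → birth, X_3=4
t=3: X=4, d=4 → hold, X_4=4
t=4: X=4, d=0 → birth, X_5=5
t=5: X=5, d=3 → hold, X_6=5
t=6: X=5, d=4 → hold, X_7=5
t=7: X=5, d=0 → birth, X_8=6
t=8: X=6, d=2 → death, X_9=5
t=9: X=5, d=3 → hold, X_10=5


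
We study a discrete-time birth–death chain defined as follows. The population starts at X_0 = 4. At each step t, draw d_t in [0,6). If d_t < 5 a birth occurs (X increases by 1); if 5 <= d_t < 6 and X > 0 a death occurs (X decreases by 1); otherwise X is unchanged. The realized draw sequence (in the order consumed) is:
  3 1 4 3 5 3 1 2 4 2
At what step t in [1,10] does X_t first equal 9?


t=0: X=4, d=3 → birth, X_1=5
t=1: X=5, d=1 → birth, X_2=6
t=2: X=6, d=4 → birth, X_3=7
t=3: X=7, d=3 → birth, X_4=8
t=4: X=8, d=5 → death, X_5=7
t=5: X=7, d=3 → birth, X_6=8
t=6: X=8, d=1 → birth, X_7=9
t=7: X=9, d=2 → birth, X_8=10
t=8: X=10, d=4 → birth, X_9=11
t=9: X=11, d=2 → birth, X_10=12

7


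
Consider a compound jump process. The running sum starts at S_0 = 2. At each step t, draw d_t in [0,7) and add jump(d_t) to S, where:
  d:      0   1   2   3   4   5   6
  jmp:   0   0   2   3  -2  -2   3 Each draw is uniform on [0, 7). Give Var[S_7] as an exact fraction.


194/7

Outcome values over d=0..6: [0, 0, 2, 3, -2, -2, 3]
Σy = 4, Σy² = 30, M = 7
μ = 4/7 = 4/7,  σ² = 30/7 − (4/7)² = 194/49
Independent increments: Var[S_7] = 7·σ² = 7·(194/49) = 194/7


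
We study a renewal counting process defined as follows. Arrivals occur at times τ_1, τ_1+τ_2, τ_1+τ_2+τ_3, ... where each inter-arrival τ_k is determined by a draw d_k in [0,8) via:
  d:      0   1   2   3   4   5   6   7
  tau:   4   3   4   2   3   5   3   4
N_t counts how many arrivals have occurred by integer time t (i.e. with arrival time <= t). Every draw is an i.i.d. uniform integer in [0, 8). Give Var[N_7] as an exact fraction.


Inter-arrival values over d=0..7: [4, 3, 4, 2, 3, 5, 3, 4]
Each d has probability 1/8, so the pmf of τ is: f(2) = 1/8, f(3) = 3/8, f(4) = 3/8, f(5) = 1/8
Let p_n(j) = P(N_n = j), with p_0 = [1]. Condition on τ_1: p_n(0) = P(τ > n), and for j >= 1, p_n(j) = Σ_{k<=n} f(k)·p_{n−k}(j−1)
p_1 = [1]  (j = 0)
p_2 = [7/8, 1/8]  (j = 0..1)
p_3 = [1/2, 1/2]  (j = 0..1)
p_4 = [1/8, 55/64, 1/64]  (j = 0..2)
p_5 = [0, 57/64, 7/64]  (j = 0..2)
p_6 = [0, 21/32, 175/512, 1/512]  (j = 0..3)
p_7 = [0, 11/32, 163/256, 5/256]  (j = 0..3)
E[N_7] = Σ j·p_7(j) = 429/256;  E[N_7²] = Σ j²·p_7(j) = 785/256
Var[N_7] = 785/256 − (429/256)² = 16919/65536

16919/65536


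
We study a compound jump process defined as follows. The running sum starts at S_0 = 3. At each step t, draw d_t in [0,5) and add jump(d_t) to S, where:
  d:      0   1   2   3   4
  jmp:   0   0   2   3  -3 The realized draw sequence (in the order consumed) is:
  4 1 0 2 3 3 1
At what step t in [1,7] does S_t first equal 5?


t=0: S=3, d=4, jump=-3, S_1=0
t=1: S=0, d=1, jump=0, S_2=0
t=2: S=0, d=0, jump=0, S_3=0
t=3: S=0, d=2, jump=2, S_4=2
t=4: S=2, d=3, jump=3, S_5=5
t=5: S=5, d=3, jump=3, S_6=8
t=6: S=8, d=1, jump=0, S_7=8

5


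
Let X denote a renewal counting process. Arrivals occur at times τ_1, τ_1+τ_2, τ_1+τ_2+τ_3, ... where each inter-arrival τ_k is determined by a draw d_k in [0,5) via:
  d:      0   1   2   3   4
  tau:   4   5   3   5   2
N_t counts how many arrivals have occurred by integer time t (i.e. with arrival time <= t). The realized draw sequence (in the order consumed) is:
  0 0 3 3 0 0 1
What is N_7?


1

draw d_1=0: τ_1=4, arrival time A_1=4
draw d_2=0: τ_2=4, arrival time A_2=8
draw d_3=3: τ_3=5, arrival time A_3=13
draw d_4=3: τ_4=5, arrival time A_4=18
draw d_5=0: τ_5=4, arrival time A_5=22
draw d_6=0: τ_6=4, arrival time A_6=26
draw d_7=1: τ_7=5, arrival time A_7=31
N_t over t=0..7: 0:0 1:0 2:0 3:0 4:1 5:1 6:1 7:1


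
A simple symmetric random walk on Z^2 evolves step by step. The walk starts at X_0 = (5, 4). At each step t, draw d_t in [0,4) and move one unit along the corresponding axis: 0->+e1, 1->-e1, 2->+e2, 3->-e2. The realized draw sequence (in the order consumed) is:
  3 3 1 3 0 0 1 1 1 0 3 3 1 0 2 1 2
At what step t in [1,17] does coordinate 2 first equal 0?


11

t=0: X=(5, 4), d=3 → -e2, X_1=(5, 3)
t=1: X=(5, 3), d=3 → -e2, X_2=(5, 2)
t=2: X=(5, 2), d=1 → -e1, X_3=(4, 2)
t=3: X=(4, 2), d=3 → -e2, X_4=(4, 1)
t=4: X=(4, 1), d=0 → +e1, X_5=(5, 1)
t=5: X=(5, 1), d=0 → +e1, X_6=(6, 1)
t=6: X=(6, 1), d=1 → -e1, X_7=(5, 1)
t=7: X=(5, 1), d=1 → -e1, X_8=(4, 1)
t=8: X=(4, 1), d=1 → -e1, X_9=(3, 1)
t=9: X=(3, 1), d=0 → +e1, X_10=(4, 1)
t=10: X=(4, 1), d=3 → -e2, X_11=(4, 0)
t=11: X=(4, 0), d=3 → -e2, X_12=(4, -1)
t=12: X=(4, -1), d=1 → -e1, X_13=(3, -1)
t=13: X=(3, -1), d=0 → +e1, X_14=(4, -1)
t=14: X=(4, -1), d=2 → +e2, X_15=(4, 0)
t=15: X=(4, 0), d=1 → -e1, X_16=(3, 0)
t=16: X=(3, 0), d=2 → +e2, X_17=(3, 1)


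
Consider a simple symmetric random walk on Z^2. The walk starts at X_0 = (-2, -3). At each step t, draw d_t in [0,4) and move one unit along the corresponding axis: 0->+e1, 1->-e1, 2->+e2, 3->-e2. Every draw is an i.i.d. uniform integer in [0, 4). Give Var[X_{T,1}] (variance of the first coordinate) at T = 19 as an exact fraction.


Outcome values over d=0..3: [1, -1, 0, 0]
Σy = 0, Σy² = 2, M = 4
μ = 0/4 = 0,  σ² = 2/4 − (0)² = 1/2
Independent increments: Var[X_19] = 19·σ² = 19·(1/2) = 19/2

19/2


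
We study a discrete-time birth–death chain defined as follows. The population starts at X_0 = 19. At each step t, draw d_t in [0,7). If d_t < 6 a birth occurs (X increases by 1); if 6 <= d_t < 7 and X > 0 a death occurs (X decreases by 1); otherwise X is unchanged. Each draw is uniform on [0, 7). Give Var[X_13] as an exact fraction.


312/49

X can drop by at most 1 per step and X_0 = 19 > T = 13, so X_t >= 19 − t >= 6 > 0 for every t <= 13: the floor at 0 (the 'and X > 0' condition) never binds. Hence X_13 = X_0 + Σ_{t<13} Y_t with i.i.d. increments Y_t = y(d_t) ∈ {+1, −1, 0}.
Outcome values over d=0..6: [1, 1, 1, 1, 1, 1, -1]
Σy = 5, Σy² = 7, M = 7
μ = 5/7 = 5/7,  σ² = 7/7 − (5/7)² = 24/49
Independent increments: Var[X_13] = 13·σ² = 13·(24/49) = 312/49


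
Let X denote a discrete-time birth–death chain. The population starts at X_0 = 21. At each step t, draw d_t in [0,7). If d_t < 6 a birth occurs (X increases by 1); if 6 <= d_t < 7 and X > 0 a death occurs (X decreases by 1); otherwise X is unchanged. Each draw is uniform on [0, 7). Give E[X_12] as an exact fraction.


207/7

X can drop by at most 1 per step and X_0 = 21 > T = 12, so X_t >= 21 − t >= 9 > 0 for every t <= 12: the floor at 0 (the 'and X > 0' condition) never binds. Hence X_12 = X_0 + Σ_{t<12} Y_t with i.i.d. increments Y_t = y(d_t) ∈ {+1, −1, 0}.
Outcome values over d=0..6: [1, 1, 1, 1, 1, 1, -1]
Σy = 5, Σy² = 7, M = 7
μ = 5/7 = 5/7,  σ² = 7/7 − (5/7)² = 24/49
E[X_12] = 21 + 12·(5/7) = 207/7


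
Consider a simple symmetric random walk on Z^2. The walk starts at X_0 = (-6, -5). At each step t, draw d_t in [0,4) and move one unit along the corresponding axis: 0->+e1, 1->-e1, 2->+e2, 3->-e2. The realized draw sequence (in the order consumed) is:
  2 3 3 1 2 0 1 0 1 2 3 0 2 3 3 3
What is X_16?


t=0: X=(-6, -5), d=2 → +e2, X_1=(-6, -4)
t=1: X=(-6, -4), d=3 → -e2, X_2=(-6, -5)
t=2: X=(-6, -5), d=3 → -e2, X_3=(-6, -6)
t=3: X=(-6, -6), d=1 → -e1, X_4=(-7, -6)
t=4: X=(-7, -6), d=2 → +e2, X_5=(-7, -5)
t=5: X=(-7, -5), d=0 → +e1, X_6=(-6, -5)
t=6: X=(-6, -5), d=1 → -e1, X_7=(-7, -5)
t=7: X=(-7, -5), d=0 → +e1, X_8=(-6, -5)
t=8: X=(-6, -5), d=1 → -e1, X_9=(-7, -5)
t=9: X=(-7, -5), d=2 → +e2, X_10=(-7, -4)
t=10: X=(-7, -4), d=3 → -e2, X_11=(-7, -5)
t=11: X=(-7, -5), d=0 → +e1, X_12=(-6, -5)
t=12: X=(-6, -5), d=2 → +e2, X_13=(-6, -4)
t=13: X=(-6, -4), d=3 → -e2, X_14=(-6, -5)
t=14: X=(-6, -5), d=3 → -e2, X_15=(-6, -6)
t=15: X=(-6, -6), d=3 → -e2, X_16=(-6, -7)

(-6, -7)


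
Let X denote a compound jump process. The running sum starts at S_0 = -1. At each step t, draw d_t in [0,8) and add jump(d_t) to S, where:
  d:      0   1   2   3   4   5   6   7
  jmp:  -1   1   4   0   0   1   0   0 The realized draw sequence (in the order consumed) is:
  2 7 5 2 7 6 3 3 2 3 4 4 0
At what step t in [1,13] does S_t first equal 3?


1

t=0: S=-1, d=2, jump=4, S_1=3
t=1: S=3, d=7, jump=0, S_2=3
t=2: S=3, d=5, jump=1, S_3=4
t=3: S=4, d=2, jump=4, S_4=8
t=4: S=8, d=7, jump=0, S_5=8
t=5: S=8, d=6, jump=0, S_6=8
t=6: S=8, d=3, jump=0, S_7=8
t=7: S=8, d=3, jump=0, S_8=8
t=8: S=8, d=2, jump=4, S_9=12
t=9: S=12, d=3, jump=0, S_10=12
t=10: S=12, d=4, jump=0, S_11=12
t=11: S=12, d=4, jump=0, S_12=12
t=12: S=12, d=0, jump=-1, S_13=11


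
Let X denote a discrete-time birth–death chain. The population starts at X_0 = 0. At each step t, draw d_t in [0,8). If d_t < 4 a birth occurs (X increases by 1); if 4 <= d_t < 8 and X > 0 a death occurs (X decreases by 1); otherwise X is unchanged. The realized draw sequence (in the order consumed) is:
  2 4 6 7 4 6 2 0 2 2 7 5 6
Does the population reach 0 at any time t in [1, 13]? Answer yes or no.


t=0: X=0, d=2 → birth, X_1=1
t=1: X=1, d=4 → death, X_2=0
t=2: X=0, d=6 → hold, X_3=0
t=3: X=0, d=7 → hold, X_4=0
t=4: X=0, d=4 → hold, X_5=0
t=5: X=0, d=6 → hold, X_6=0
t=6: X=0, d=2 → birth, X_7=1
t=7: X=1, d=0 → birth, X_8=2
t=8: X=2, d=2 → birth, X_9=3
t=9: X=3, d=2 → birth, X_10=4
t=10: X=4, d=7 → death, X_11=3
t=11: X=3, d=5 → death, X_12=2
t=12: X=2, d=6 → death, X_13=1

yes


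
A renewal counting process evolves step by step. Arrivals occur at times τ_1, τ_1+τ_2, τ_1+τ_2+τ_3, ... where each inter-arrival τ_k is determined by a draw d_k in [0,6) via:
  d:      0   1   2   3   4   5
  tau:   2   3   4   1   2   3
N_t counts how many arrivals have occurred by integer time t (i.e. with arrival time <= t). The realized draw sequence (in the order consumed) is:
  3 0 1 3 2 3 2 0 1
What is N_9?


draw d_1=3: τ_1=1, arrival time A_1=1
draw d_2=0: τ_2=2, arrival time A_2=3
draw d_3=1: τ_3=3, arrival time A_3=6
draw d_4=3: τ_4=1, arrival time A_4=7
draw d_5=2: τ_5=4, arrival time A_5=11
draw d_6=3: τ_6=1, arrival time A_6=12
draw d_7=2: τ_7=4, arrival time A_7=16
draw d_8=0: τ_8=2, arrival time A_8=18
draw d_9=1: τ_9=3, arrival time A_9=21
N_t over t=0..9: 0:0 1:1 2:1 3:2 4:2 5:2 6:3 7:4 8:4 9:4

4


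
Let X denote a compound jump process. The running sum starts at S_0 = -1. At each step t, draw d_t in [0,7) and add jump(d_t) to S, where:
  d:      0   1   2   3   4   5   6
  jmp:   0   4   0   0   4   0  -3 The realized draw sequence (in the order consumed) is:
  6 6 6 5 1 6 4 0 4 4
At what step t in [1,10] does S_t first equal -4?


1

t=0: S=-1, d=6, jump=-3, S_1=-4
t=1: S=-4, d=6, jump=-3, S_2=-7
t=2: S=-7, d=6, jump=-3, S_3=-10
t=3: S=-10, d=5, jump=0, S_4=-10
t=4: S=-10, d=1, jump=4, S_5=-6
t=5: S=-6, d=6, jump=-3, S_6=-9
t=6: S=-9, d=4, jump=4, S_7=-5
t=7: S=-5, d=0, jump=0, S_8=-5
t=8: S=-5, d=4, jump=4, S_9=-1
t=9: S=-1, d=4, jump=4, S_10=3


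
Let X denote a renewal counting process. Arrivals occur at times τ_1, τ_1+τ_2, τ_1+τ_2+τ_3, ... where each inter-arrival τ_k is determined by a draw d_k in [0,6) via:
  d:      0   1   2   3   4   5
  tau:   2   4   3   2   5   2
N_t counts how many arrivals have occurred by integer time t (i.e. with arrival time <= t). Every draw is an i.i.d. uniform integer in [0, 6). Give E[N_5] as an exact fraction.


17/12

Inter-arrival values over d=0..5: [2, 4, 3, 2, 5, 2]
Each d has probability 1/6, so the pmf of τ is: f(2) = 1/2, f(3) = 1/6, f(4) = 1/6, f(5) = 1/6
Renewal equation for m(n) = E[N_n]: condition on τ_1 = k (if k <= n, one arrival plus a fresh copy on the remaining n−k steps): m(n) = F(n) + Σ_{k<=n} f(k)·m(n−k), where F(n) = P(τ <= n) and m(0) = 0
m(1) = F(1) = 0
m(2) = F(2) = 1/2
m(3) = F(3) = 2/3
m(4) = F(4) + f(2)·m(2) = 5/6 + 1/2·1/2 = 13/12
m(5) = F(5) + f(2)·m(3) + f(3)·m(2) = 1 + 1/2·2/3 + 1/6·1/2 = 17/12
E[N_5] = m(5) = 17/12


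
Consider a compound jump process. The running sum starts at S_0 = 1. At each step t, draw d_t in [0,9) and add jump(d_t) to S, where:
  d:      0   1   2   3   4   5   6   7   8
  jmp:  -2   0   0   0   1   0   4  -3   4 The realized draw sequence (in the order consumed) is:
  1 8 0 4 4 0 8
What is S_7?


7

t=0: S=1, d=1, jump=0, S_1=1
t=1: S=1, d=8, jump=4, S_2=5
t=2: S=5, d=0, jump=-2, S_3=3
t=3: S=3, d=4, jump=1, S_4=4
t=4: S=4, d=4, jump=1, S_5=5
t=5: S=5, d=0, jump=-2, S_6=3
t=6: S=3, d=8, jump=4, S_7=7


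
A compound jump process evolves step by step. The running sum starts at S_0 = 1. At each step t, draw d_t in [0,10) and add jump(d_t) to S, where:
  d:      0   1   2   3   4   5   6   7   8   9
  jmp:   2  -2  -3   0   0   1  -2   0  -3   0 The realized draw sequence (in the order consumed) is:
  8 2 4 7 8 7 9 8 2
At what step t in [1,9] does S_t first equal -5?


2

t=0: S=1, d=8, jump=-3, S_1=-2
t=1: S=-2, d=2, jump=-3, S_2=-5
t=2: S=-5, d=4, jump=0, S_3=-5
t=3: S=-5, d=7, jump=0, S_4=-5
t=4: S=-5, d=8, jump=-3, S_5=-8
t=5: S=-8, d=7, jump=0, S_6=-8
t=6: S=-8, d=9, jump=0, S_7=-8
t=7: S=-8, d=8, jump=-3, S_8=-11
t=8: S=-11, d=2, jump=-3, S_9=-14


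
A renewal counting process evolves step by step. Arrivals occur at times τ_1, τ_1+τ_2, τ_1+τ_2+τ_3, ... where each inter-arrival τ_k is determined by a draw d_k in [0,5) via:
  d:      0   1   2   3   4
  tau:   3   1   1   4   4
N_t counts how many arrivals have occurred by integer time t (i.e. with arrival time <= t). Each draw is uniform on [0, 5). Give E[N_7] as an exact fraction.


Inter-arrival values over d=0..4: [3, 1, 1, 4, 4]
Each d has probability 1/5, so the pmf of τ is: f(1) = 2/5, f(3) = 1/5, f(4) = 2/5
Renewal equation for m(n) = E[N_n]: condition on τ_1 = k (if k <= n, one arrival plus a fresh copy on the remaining n−k steps): m(n) = F(n) + Σ_{k<=n} f(k)·m(n−k), where F(n) = P(τ <= n) and m(0) = 0
m(1) = F(1) = 2/5
m(2) = F(2) + f(1)·m(1) = 2/5 + 2/5·2/5 = 14/25
m(3) = F(3) + f(1)·m(2) = 3/5 + 2/5·14/25 = 103/125
m(4) = F(4) + f(1)·m(3) + f(3)·m(1) = 1 + 2/5·103/125 + 1/5·2/5 = 881/625
m(5) = F(5) + f(1)·m(4) + f(3)·m(2) + f(4)·m(1) = 1 + 2/5·881/625 + 1/5·14/25 + 2/5·2/5 = 5737/3125
m(6) = F(6) + f(1)·m(5) + f(3)·m(3) + f(4)·m(2) = 1 + 2/5·5737/3125 + 1/5·103/125 + 2/5·14/25 = 33174/15625
m(7) = F(7) + f(1)·m(6) + f(3)·m(4) + f(4)·m(3) = 1 + 2/5·33174/15625 + 1/5·881/625 + 2/5·103/125 = 192248/78125
E[N_7] = m(7) = 192248/78125

192248/78125
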